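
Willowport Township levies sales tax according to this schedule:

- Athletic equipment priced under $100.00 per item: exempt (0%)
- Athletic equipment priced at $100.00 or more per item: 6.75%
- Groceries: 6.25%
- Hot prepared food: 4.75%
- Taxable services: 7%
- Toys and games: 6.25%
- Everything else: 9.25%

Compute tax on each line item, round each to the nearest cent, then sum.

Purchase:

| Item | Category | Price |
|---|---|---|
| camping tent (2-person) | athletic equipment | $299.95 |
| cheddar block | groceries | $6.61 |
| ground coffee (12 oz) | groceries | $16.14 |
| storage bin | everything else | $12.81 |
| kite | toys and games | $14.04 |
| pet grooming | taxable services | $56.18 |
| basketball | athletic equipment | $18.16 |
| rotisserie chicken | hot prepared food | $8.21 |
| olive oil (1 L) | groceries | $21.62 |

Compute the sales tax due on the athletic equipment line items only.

$20.25

Camping tent (2-person) $299.95: athletic equipment, $100.00 or more → 6.75% → $20.25
Basketball $18.16: athletic equipment, under $100.00 → 0% → $0.00
Tax on athletic equipment = $20.25 + $0.00 = $20.25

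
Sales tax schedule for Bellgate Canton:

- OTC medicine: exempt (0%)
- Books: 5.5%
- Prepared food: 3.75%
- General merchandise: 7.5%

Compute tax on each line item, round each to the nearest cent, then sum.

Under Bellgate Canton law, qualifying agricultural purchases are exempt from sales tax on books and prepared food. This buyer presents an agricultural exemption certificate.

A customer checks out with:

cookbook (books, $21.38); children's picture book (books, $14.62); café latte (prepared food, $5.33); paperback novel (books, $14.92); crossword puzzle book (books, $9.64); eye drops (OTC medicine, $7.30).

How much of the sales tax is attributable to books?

Cookbook $21.38: books, buyer-exempt → 0% → $0.00
Children's picture book $14.62: books, buyer-exempt → 0% → $0.00
Paperback novel $14.92: books, buyer-exempt → 0% → $0.00
Crossword puzzle book $9.64: books, buyer-exempt → 0% → $0.00
Tax on books = $0.00 + $0.00 + $0.00 + $0.00 = $0.00

$0.00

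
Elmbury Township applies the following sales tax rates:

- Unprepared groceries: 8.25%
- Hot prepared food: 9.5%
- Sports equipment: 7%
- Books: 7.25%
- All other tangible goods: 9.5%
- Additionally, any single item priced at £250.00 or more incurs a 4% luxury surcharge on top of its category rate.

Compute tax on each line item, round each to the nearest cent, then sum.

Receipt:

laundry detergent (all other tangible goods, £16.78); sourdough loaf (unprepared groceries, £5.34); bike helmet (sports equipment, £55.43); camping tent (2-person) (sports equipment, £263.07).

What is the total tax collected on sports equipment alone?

Bike helmet £55.43: sports equipment → 7% → £3.88
Camping tent (2-person) £263.07: sports equipment → 7% + 4% surcharge = 11% → £28.94
Tax on sports equipment = £3.88 + £28.94 = £32.82

£32.82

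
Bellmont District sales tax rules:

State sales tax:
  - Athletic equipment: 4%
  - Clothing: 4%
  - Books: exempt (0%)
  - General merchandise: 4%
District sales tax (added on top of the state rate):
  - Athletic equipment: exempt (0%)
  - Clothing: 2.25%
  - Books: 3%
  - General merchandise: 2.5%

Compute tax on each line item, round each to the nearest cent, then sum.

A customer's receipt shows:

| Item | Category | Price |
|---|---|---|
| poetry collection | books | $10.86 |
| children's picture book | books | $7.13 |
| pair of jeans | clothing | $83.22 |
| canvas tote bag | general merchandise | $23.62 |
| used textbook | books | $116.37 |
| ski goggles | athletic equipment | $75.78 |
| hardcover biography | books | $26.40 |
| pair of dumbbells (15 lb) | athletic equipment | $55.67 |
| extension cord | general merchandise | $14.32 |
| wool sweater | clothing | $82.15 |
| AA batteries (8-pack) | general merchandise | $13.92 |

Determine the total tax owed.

Poetry collection $10.86: books → 0% + 3% district = 3% → $0.33
Children's picture book $7.13: books → 0% + 3% district = 3% → $0.21
Pair of jeans $83.22: clothing → 4% + 2.25% district = 6.25% → $5.20
Canvas tote bag $23.62: general merchandise → 4% + 2.5% district = 6.5% → $1.54
Used textbook $116.37: books → 0% + 3% district = 3% → $3.49
Ski goggles $75.78: athletic equipment → 4% + 0% district = 4% → $3.03
Hardcover biography $26.40: books → 0% + 3% district = 3% → $0.79
Pair of dumbbells (15 lb) $55.67: athletic equipment → 4% + 0% district = 4% → $2.23
Extension cord $14.32: general merchandise → 4% + 2.5% district = 6.5% → $0.93
Wool sweater $82.15: clothing → 4% + 2.25% district = 6.25% → $5.13
AA batteries (8-pack) $13.92: general merchandise → 4% + 2.5% district = 6.5% → $0.90
Total tax = $0.33 + $0.21 + $5.20 + $1.54 + $3.49 + $3.03 + $0.79 + $2.23 + $0.93 + $5.13 + $0.90 = $23.78

$23.78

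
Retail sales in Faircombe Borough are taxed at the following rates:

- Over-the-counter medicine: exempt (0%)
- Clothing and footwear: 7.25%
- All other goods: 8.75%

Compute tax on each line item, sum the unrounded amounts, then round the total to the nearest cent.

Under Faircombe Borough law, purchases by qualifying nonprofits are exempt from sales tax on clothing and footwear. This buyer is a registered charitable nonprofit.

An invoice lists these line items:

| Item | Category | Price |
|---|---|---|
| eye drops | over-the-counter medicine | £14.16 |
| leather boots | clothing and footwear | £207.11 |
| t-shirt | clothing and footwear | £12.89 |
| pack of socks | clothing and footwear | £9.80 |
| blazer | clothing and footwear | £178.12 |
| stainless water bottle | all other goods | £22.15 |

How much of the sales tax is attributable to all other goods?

£1.94

Stainless water bottle £22.15: all other goods → 8.75% → £1.938125
Tax on all other goods: unrounded sum = £1.938125 → £1.94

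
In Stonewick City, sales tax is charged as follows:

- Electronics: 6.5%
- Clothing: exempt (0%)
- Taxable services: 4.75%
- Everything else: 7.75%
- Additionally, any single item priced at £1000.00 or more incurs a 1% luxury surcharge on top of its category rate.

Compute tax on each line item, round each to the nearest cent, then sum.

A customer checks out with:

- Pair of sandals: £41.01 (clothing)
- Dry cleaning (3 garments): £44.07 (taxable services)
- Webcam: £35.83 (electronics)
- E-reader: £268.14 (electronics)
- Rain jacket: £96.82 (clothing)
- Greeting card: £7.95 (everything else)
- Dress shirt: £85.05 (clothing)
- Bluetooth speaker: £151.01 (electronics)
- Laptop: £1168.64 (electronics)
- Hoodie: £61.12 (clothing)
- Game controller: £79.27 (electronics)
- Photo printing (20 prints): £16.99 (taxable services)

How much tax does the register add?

Pair of sandals £41.01: clothing → 0% → £0.00
Dry cleaning (3 garments) £44.07: taxable services → 4.75% → £2.09
Webcam £35.83: electronics → 6.5% → £2.33
E-reader £268.14: electronics → 6.5% → £17.43
Rain jacket £96.82: clothing → 0% → £0.00
Greeting card £7.95: everything else → 7.75% → £0.62
Dress shirt £85.05: clothing → 0% → £0.00
Bluetooth speaker £151.01: electronics → 6.5% → £9.82
Laptop £1168.64: electronics → 6.5% + 1% surcharge = 7.5% → £87.65
Hoodie £61.12: clothing → 0% → £0.00
Game controller £79.27: electronics → 6.5% → £5.15
Photo printing (20 prints) £16.99: taxable services → 4.75% → £0.81
Total tax = £2.09 + £2.33 + £17.43 + £0.62 + £9.82 + £87.65 + £5.15 + £0.81 = £125.90

£125.90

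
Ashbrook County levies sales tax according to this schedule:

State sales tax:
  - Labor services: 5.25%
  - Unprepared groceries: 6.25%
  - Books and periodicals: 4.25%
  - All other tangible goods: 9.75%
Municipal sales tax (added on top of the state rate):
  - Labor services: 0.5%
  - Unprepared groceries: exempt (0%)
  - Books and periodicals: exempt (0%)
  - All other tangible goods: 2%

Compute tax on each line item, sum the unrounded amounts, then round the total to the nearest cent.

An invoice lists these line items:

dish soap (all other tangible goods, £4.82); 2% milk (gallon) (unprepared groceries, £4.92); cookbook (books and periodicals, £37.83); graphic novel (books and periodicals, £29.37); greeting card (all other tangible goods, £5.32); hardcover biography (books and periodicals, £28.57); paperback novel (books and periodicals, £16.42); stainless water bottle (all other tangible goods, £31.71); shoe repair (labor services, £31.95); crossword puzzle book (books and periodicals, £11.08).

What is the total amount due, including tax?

Dish soap £4.82: all other tangible goods → 9.75% + 2% municipal = 11.75% → £0.56635
2% milk (gallon) £4.92: unprepared groceries → 6.25% + 0% municipal = 6.25% → £0.3075
Cookbook £37.83: books and periodicals → 4.25% + 0% municipal = 4.25% → £1.607775
Graphic novel £29.37: books and periodicals → 4.25% + 0% municipal = 4.25% → £1.248225
Greeting card £5.32: all other tangible goods → 9.75% + 2% municipal = 11.75% → £0.6251
Hardcover biography £28.57: books and periodicals → 4.25% + 0% municipal = 4.25% → £1.214225
Paperback novel £16.42: books and periodicals → 4.25% + 0% municipal = 4.25% → £0.69785
Stainless water bottle £31.71: all other tangible goods → 9.75% + 2% municipal = 11.75% → £3.725925
Shoe repair £31.95: labor services → 5.25% + 0.5% municipal = 5.75% → £1.837125
Crossword puzzle book £11.08: books and periodicals → 4.25% + 0% municipal = 4.25% → £0.4709
Subtotal = £201.99; unrounded tax = £12.300975 → £12.30; total due = £214.29

£214.29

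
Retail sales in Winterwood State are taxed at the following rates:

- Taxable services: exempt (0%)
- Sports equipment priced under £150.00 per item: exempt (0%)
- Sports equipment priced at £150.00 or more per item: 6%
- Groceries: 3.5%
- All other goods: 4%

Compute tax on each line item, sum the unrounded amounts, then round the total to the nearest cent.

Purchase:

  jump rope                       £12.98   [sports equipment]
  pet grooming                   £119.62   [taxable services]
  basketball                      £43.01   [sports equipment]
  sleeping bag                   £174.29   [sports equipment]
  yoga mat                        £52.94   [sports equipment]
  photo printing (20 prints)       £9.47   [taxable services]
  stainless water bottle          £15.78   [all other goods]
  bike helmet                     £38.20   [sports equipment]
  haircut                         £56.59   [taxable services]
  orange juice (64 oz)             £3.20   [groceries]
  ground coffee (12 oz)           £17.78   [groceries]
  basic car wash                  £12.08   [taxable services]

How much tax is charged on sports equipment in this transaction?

£10.46

Jump rope £12.98: sports equipment, under £150.00 → 0% → £0.00
Basketball £43.01: sports equipment, under £150.00 → 0% → £0.00
Sleeping bag £174.29: sports equipment, £150.00 or more → 6% → £10.4574
Yoga mat £52.94: sports equipment, under £150.00 → 0% → £0.00
Bike helmet £38.20: sports equipment, under £150.00 → 0% → £0.00
Tax on sports equipment: unrounded sum = £10.4574 → £10.46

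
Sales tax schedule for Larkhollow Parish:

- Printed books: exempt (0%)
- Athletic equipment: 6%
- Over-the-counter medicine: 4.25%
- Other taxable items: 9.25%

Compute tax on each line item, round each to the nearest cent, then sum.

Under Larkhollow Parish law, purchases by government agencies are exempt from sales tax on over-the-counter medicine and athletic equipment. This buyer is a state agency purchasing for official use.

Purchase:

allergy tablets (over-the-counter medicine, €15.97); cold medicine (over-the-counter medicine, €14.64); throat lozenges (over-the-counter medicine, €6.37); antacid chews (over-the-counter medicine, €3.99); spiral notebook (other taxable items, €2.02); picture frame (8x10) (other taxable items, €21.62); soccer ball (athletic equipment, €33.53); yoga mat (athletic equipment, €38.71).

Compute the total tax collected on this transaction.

Allergy tablets €15.97: over-the-counter medicine, buyer-exempt → 0% → €0.00
Cold medicine €14.64: over-the-counter medicine, buyer-exempt → 0% → €0.00
Throat lozenges €6.37: over-the-counter medicine, buyer-exempt → 0% → €0.00
Antacid chews €3.99: over-the-counter medicine, buyer-exempt → 0% → €0.00
Spiral notebook €2.02: other taxable items → 9.25% → €0.19
Picture frame (8x10) €21.62: other taxable items → 9.25% → €2.00
Soccer ball €33.53: athletic equipment, buyer-exempt → 0% → €0.00
Yoga mat €38.71: athletic equipment, buyer-exempt → 0% → €0.00
Total tax = €0.19 + €2.00 = €2.19

€2.19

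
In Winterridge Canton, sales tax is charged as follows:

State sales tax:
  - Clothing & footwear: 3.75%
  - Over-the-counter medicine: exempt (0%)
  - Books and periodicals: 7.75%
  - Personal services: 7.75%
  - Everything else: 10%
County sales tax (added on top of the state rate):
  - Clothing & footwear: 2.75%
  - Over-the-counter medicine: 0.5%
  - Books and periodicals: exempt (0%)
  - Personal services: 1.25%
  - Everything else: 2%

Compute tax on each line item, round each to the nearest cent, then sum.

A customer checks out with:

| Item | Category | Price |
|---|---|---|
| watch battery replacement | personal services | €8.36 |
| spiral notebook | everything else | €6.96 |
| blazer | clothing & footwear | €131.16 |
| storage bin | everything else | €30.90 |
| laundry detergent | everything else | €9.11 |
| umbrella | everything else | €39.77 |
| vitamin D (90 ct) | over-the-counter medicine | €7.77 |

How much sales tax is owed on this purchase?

€19.73

Watch battery replacement €8.36: personal services → 7.75% + 1.25% county = 9% → €0.75
Spiral notebook €6.96: everything else → 10% + 2% county = 12% → €0.84
Blazer €131.16: clothing & footwear → 3.75% + 2.75% county = 6.5% → €8.53
Storage bin €30.90: everything else → 10% + 2% county = 12% → €3.71
Laundry detergent €9.11: everything else → 10% + 2% county = 12% → €1.09
Umbrella €39.77: everything else → 10% + 2% county = 12% → €4.77
Vitamin D (90 ct) €7.77: over-the-counter medicine → 0% + 0.5% county = 0.5% → €0.04
Total tax = €0.75 + €0.84 + €8.53 + €3.71 + €1.09 + €4.77 + €0.04 = €19.73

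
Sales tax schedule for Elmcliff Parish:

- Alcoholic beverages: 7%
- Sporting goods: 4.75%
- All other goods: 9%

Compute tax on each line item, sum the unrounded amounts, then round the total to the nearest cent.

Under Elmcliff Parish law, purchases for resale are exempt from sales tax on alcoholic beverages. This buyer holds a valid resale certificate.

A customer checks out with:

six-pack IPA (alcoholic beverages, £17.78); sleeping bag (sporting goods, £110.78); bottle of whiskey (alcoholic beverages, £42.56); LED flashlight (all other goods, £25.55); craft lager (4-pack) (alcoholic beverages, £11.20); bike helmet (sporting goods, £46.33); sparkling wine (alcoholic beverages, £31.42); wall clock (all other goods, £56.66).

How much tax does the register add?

Six-pack IPA £17.78: alcoholic beverages, buyer-exempt → 0% → £0.00
Sleeping bag £110.78: sporting goods → 4.75% → £5.26205
Bottle of whiskey £42.56: alcoholic beverages, buyer-exempt → 0% → £0.00
LED flashlight £25.55: all other goods → 9% → £2.2995
Craft lager (4-pack) £11.20: alcoholic beverages, buyer-exempt → 0% → £0.00
Bike helmet £46.33: sporting goods → 4.75% → £2.200675
Sparkling wine £31.42: alcoholic beverages, buyer-exempt → 0% → £0.00
Wall clock £56.66: all other goods → 9% → £5.0994
Unrounded tax sum = £14.861625 → £14.86

£14.86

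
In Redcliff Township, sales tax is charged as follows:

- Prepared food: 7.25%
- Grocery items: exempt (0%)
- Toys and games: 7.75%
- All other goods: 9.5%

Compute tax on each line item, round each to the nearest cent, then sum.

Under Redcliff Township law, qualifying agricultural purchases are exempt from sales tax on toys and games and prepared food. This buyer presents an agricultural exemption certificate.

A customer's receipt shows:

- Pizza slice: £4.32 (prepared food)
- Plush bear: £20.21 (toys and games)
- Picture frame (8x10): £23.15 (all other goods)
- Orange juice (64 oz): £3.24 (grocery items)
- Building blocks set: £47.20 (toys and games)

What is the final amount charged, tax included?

Pizza slice £4.32: prepared food, buyer-exempt → 0% → £0.00
Plush bear £20.21: toys and games, buyer-exempt → 0% → £0.00
Picture frame (8x10) £23.15: all other goods → 9.5% → £2.20
Orange juice (64 oz) £3.24: grocery items → 0% → £0.00
Building blocks set £47.20: toys and games, buyer-exempt → 0% → £0.00
Subtotal = £98.12; tax = £2.20; total due = £100.32

£100.32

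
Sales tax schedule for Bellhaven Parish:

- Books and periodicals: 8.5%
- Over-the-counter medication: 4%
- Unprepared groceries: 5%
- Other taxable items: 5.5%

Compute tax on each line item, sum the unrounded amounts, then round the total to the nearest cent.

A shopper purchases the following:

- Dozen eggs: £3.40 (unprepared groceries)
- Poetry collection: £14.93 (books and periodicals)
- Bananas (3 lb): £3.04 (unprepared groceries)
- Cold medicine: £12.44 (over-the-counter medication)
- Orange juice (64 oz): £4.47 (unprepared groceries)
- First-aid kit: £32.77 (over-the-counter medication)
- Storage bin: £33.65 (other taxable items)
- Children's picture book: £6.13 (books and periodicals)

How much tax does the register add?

£5.99

Dozen eggs £3.40: unprepared groceries → 5% → £0.17
Poetry collection £14.93: books and periodicals → 8.5% → £1.26905
Bananas (3 lb) £3.04: unprepared groceries → 5% → £0.152
Cold medicine £12.44: over-the-counter medication → 4% → £0.4976
Orange juice (64 oz) £4.47: unprepared groceries → 5% → £0.2235
First-aid kit £32.77: over-the-counter medication → 4% → £1.3108
Storage bin £33.65: other taxable items → 5.5% → £1.85075
Children's picture book £6.13: books and periodicals → 8.5% → £0.52105
Unrounded tax sum = £5.99475 → £5.99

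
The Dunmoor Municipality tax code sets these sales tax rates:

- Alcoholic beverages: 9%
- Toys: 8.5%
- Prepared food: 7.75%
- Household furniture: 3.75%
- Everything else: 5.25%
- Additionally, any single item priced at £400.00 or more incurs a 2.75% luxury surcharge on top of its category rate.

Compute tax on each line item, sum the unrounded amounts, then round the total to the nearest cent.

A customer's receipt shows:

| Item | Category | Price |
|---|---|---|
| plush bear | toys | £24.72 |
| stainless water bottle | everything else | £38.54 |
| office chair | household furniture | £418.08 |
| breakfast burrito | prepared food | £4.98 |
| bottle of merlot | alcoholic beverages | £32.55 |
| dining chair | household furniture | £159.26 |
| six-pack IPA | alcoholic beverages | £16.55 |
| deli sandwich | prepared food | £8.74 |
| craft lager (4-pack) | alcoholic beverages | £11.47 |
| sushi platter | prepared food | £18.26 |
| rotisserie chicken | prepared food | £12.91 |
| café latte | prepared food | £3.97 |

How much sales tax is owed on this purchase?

Plush bear £24.72: toys → 8.5% → £2.1012
Stainless water bottle £38.54: everything else → 5.25% → £2.02335
Office chair £418.08: household furniture → 3.75% + 2.75% surcharge = 6.5% → £27.1752
Breakfast burrito £4.98: prepared food → 7.75% → £0.38595
Bottle of merlot £32.55: alcoholic beverages → 9% → £2.9295
Dining chair £159.26: household furniture → 3.75% → £5.97225
Six-pack IPA £16.55: alcoholic beverages → 9% → £1.4895
Deli sandwich £8.74: prepared food → 7.75% → £0.67735
Craft lager (4-pack) £11.47: alcoholic beverages → 9% → £1.0323
Sushi platter £18.26: prepared food → 7.75% → £1.41515
Rotisserie chicken £12.91: prepared food → 7.75% → £1.000525
Café latte £3.97: prepared food → 7.75% → £0.307675
Unrounded tax sum = £46.50995 → £46.51

£46.51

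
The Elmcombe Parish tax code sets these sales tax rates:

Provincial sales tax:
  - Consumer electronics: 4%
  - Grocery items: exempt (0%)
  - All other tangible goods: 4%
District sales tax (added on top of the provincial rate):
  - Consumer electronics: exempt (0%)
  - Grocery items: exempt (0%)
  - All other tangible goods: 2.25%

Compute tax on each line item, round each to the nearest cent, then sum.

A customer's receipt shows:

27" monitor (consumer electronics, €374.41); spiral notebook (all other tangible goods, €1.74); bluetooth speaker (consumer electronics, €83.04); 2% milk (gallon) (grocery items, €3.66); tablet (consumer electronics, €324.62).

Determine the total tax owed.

€31.39

27" monitor €374.41: consumer electronics → 4% + 0% district = 4% → €14.98
Spiral notebook €1.74: all other tangible goods → 4% + 2.25% district = 6.25% → €0.11
Bluetooth speaker €83.04: consumer electronics → 4% + 0% district = 4% → €3.32
2% milk (gallon) €3.66: grocery items → 0% + 0% district = 0% → €0.00
Tablet €324.62: consumer electronics → 4% + 0% district = 4% → €12.98
Total tax = €14.98 + €0.11 + €3.32 + €12.98 = €31.39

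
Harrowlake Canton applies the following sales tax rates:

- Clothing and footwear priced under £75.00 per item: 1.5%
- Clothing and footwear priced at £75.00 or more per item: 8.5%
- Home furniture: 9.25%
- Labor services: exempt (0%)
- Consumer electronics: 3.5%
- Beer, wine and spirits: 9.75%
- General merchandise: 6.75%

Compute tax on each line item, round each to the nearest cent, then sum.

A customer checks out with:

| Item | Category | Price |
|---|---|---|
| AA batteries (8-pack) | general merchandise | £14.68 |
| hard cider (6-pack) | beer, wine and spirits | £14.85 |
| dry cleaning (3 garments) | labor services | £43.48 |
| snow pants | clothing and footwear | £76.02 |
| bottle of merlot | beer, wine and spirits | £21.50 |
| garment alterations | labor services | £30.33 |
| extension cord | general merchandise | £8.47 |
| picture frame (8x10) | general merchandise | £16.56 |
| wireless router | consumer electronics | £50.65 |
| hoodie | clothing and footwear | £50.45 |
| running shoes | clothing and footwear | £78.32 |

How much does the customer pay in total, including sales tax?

AA batteries (8-pack) £14.68: general merchandise → 6.75% → £0.99
Hard cider (6-pack) £14.85: beer, wine and spirits → 9.75% → £1.45
Dry cleaning (3 garments) £43.48: labor services → 0% → £0.00
Snow pants £76.02: clothing and footwear, £75.00 or more → 8.5% → £6.46
Bottle of merlot £21.50: beer, wine and spirits → 9.75% → £2.10
Garment alterations £30.33: labor services → 0% → £0.00
Extension cord £8.47: general merchandise → 6.75% → £0.57
Picture frame (8x10) £16.56: general merchandise → 6.75% → £1.12
Wireless router £50.65: consumer electronics → 3.5% → £1.77
Hoodie £50.45: clothing and footwear, under £75.00 → 1.5% → £0.76
Running shoes £78.32: clothing and footwear, £75.00 or more → 8.5% → £6.66
Subtotal = £405.31; tax = £21.88; total due = £427.19

£427.19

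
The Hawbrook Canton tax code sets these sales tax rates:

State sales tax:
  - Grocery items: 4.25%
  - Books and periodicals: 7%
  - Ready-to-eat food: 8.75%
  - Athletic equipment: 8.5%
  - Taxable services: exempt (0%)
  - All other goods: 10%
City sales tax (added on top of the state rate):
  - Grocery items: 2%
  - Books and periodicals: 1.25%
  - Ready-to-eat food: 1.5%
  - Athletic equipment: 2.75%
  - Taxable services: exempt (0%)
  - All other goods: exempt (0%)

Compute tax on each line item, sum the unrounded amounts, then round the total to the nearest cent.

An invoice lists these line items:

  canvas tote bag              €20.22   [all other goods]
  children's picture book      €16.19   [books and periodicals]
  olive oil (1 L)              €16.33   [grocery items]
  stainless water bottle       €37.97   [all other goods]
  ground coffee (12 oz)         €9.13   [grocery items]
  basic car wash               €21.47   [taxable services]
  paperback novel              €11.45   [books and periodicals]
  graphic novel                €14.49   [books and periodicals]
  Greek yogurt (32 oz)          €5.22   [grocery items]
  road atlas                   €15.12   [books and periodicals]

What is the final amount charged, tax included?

Canvas tote bag €20.22: all other goods → 10% + 0% city = 10% → €2.022
Children's picture book €16.19: books and periodicals → 7% + 1.25% city = 8.25% → €1.335675
Olive oil (1 L) €16.33: grocery items → 4.25% + 2% city = 6.25% → €1.020625
Stainless water bottle €37.97: all other goods → 10% + 0% city = 10% → €3.797
Ground coffee (12 oz) €9.13: grocery items → 4.25% + 2% city = 6.25% → €0.570625
Basic car wash €21.47: taxable services → 0% + 0% city = 0% → €0.00
Paperback novel €11.45: books and periodicals → 7% + 1.25% city = 8.25% → €0.944625
Graphic novel €14.49: books and periodicals → 7% + 1.25% city = 8.25% → €1.195425
Greek yogurt (32 oz) €5.22: grocery items → 4.25% + 2% city = 6.25% → €0.32625
Road atlas €15.12: books and periodicals → 7% + 1.25% city = 8.25% → €1.2474
Subtotal = €167.59; unrounded tax = €12.459625 → €12.46; total due = €180.05

€180.05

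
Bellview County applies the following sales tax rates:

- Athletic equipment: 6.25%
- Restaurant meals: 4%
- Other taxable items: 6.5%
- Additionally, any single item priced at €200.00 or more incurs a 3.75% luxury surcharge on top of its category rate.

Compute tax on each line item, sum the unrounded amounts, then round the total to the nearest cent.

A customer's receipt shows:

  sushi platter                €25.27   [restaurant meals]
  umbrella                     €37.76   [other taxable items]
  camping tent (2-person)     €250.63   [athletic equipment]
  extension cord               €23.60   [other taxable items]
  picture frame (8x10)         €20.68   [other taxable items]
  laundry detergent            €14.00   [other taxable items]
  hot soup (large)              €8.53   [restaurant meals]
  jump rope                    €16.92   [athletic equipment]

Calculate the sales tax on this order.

€33.72

Sushi platter €25.27: restaurant meals → 4% → €1.0108
Umbrella €37.76: other taxable items → 6.5% → €2.4544
Camping tent (2-person) €250.63: athletic equipment → 6.25% + 3.75% surcharge = 10% → €25.063
Extension cord €23.60: other taxable items → 6.5% → €1.534
Picture frame (8x10) €20.68: other taxable items → 6.5% → €1.3442
Laundry detergent €14.00: other taxable items → 6.5% → €0.91
Hot soup (large) €8.53: restaurant meals → 4% → €0.3412
Jump rope €16.92: athletic equipment → 6.25% → €1.0575
Unrounded tax sum = €33.7151 → €33.72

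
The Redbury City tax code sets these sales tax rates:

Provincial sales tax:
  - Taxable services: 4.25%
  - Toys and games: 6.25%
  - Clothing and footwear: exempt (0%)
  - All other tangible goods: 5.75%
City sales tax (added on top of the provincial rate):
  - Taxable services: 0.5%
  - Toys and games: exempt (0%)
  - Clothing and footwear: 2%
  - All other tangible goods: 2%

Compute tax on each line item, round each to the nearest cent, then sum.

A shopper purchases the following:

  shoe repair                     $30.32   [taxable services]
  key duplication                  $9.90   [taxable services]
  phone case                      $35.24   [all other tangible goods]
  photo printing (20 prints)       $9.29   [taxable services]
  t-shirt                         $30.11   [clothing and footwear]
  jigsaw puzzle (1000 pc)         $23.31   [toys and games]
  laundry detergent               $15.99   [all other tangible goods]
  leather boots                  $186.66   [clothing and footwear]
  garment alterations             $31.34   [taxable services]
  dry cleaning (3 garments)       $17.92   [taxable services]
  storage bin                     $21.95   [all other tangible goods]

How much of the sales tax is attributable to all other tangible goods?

Phone case $35.24: all other tangible goods → 5.75% + 2% city = 7.75% → $2.73
Laundry detergent $15.99: all other tangible goods → 5.75% + 2% city = 7.75% → $1.24
Storage bin $21.95: all other tangible goods → 5.75% + 2% city = 7.75% → $1.70
Tax on all other tangible goods = $2.73 + $1.24 + $1.70 = $5.67

$5.67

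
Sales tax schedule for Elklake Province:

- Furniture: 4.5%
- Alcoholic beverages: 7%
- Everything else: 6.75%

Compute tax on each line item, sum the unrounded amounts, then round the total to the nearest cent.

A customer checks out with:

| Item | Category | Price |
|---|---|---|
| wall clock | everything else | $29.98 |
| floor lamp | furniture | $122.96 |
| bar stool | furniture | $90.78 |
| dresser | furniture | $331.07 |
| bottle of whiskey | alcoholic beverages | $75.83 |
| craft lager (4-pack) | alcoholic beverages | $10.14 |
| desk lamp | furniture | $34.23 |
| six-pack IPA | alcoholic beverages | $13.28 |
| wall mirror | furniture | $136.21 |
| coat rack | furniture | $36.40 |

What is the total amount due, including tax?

$923.68

Wall clock $29.98: everything else → 6.75% → $2.02365
Floor lamp $122.96: furniture → 4.5% → $5.5332
Bar stool $90.78: furniture → 4.5% → $4.0851
Dresser $331.07: furniture → 4.5% → $14.89815
Bottle of whiskey $75.83: alcoholic beverages → 7% → $5.3081
Craft lager (4-pack) $10.14: alcoholic beverages → 7% → $0.7098
Desk lamp $34.23: furniture → 4.5% → $1.54035
Six-pack IPA $13.28: alcoholic beverages → 7% → $0.9296
Wall mirror $136.21: furniture → 4.5% → $6.12945
Coat rack $36.40: furniture → 4.5% → $1.638
Subtotal = $880.88; unrounded tax = $42.7954 → $42.80; total due = $923.68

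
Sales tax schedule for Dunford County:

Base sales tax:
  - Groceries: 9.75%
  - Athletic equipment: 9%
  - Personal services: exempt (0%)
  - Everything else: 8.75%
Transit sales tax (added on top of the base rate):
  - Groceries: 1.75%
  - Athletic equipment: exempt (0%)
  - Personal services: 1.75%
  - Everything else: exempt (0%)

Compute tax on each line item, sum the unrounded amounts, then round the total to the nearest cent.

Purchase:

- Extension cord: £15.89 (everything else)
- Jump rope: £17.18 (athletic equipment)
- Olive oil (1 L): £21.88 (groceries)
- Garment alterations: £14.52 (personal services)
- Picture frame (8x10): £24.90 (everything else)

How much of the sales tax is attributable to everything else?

£3.57

Extension cord £15.89: everything else → 8.75% + 0% transit = 8.75% → £1.390375
Picture frame (8x10) £24.90: everything else → 8.75% + 0% transit = 8.75% → £2.17875
Tax on everything else: unrounded sum = £3.569125 → £3.57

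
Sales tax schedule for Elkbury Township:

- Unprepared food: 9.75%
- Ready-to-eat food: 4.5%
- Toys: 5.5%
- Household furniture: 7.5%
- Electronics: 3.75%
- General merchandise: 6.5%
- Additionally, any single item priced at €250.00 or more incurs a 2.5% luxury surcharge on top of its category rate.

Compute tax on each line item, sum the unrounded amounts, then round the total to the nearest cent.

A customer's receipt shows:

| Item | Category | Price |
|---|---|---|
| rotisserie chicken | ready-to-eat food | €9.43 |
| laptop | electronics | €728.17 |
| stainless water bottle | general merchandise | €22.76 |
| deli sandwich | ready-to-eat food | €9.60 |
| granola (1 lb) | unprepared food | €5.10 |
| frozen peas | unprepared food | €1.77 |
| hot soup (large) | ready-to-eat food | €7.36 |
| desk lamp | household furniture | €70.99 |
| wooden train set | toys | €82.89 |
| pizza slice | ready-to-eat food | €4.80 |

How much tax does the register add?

Rotisserie chicken €9.43: ready-to-eat food → 4.5% → €0.42435
Laptop €728.17: electronics → 3.75% + 2.5% surcharge = 6.25% → €45.510625
Stainless water bottle €22.76: general merchandise → 6.5% → €1.4794
Deli sandwich €9.60: ready-to-eat food → 4.5% → €0.432
Granola (1 lb) €5.10: unprepared food → 9.75% → €0.49725
Frozen peas €1.77: unprepared food → 9.75% → €0.172575
Hot soup (large) €7.36: ready-to-eat food → 4.5% → €0.3312
Desk lamp €70.99: household furniture → 7.5% → €5.32425
Wooden train set €82.89: toys → 5.5% → €4.55895
Pizza slice €4.80: ready-to-eat food → 4.5% → €0.216
Unrounded tax sum = €58.9466 → €58.95

€58.95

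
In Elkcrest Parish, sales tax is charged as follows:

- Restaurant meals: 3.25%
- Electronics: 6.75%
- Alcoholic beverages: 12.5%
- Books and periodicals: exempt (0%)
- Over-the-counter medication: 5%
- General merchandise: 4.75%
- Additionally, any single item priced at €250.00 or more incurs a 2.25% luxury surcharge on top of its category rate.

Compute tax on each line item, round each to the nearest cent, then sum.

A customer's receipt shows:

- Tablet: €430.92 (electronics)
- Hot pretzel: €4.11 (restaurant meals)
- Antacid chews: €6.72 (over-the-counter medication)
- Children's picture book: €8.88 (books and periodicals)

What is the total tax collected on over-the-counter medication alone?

€0.34

Antacid chews €6.72: over-the-counter medication → 5% → €0.34
Tax on over-the-counter medication = €0.34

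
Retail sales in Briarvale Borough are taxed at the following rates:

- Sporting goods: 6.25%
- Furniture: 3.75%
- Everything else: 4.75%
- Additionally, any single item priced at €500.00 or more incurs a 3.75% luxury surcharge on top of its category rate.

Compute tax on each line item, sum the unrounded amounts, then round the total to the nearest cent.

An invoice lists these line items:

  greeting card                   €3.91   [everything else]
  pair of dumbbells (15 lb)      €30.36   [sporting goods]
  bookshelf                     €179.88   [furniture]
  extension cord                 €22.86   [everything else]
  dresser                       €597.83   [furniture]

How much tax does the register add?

Greeting card €3.91: everything else → 4.75% → €0.185725
Pair of dumbbells (15 lb) €30.36: sporting goods → 6.25% → €1.8975
Bookshelf €179.88: furniture → 3.75% → €6.7455
Extension cord €22.86: everything else → 4.75% → €1.08585
Dresser €597.83: furniture → 3.75% + 3.75% surcharge = 7.5% → €44.83725
Unrounded tax sum = €54.751825 → €54.75

€54.75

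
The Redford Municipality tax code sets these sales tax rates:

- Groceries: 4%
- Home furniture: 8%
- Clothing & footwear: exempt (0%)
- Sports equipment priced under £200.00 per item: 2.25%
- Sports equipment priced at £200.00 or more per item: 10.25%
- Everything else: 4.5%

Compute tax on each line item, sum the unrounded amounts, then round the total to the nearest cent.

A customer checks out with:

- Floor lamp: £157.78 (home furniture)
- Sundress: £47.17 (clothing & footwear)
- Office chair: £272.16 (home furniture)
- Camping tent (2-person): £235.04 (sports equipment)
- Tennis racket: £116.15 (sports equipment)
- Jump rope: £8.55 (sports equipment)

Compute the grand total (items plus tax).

£898.14

Floor lamp £157.78: home furniture → 8% → £12.6224
Sundress £47.17: clothing & footwear → 0% → £0.00
Office chair £272.16: home furniture → 8% → £21.7728
Camping tent (2-person) £235.04: sports equipment, £200.00 or more → 10.25% → £24.0916
Tennis racket £116.15: sports equipment, under £200.00 → 2.25% → £2.613375
Jump rope £8.55: sports equipment, under £200.00 → 2.25% → £0.192375
Subtotal = £836.85; unrounded tax = £61.29255 → £61.29; total due = £898.14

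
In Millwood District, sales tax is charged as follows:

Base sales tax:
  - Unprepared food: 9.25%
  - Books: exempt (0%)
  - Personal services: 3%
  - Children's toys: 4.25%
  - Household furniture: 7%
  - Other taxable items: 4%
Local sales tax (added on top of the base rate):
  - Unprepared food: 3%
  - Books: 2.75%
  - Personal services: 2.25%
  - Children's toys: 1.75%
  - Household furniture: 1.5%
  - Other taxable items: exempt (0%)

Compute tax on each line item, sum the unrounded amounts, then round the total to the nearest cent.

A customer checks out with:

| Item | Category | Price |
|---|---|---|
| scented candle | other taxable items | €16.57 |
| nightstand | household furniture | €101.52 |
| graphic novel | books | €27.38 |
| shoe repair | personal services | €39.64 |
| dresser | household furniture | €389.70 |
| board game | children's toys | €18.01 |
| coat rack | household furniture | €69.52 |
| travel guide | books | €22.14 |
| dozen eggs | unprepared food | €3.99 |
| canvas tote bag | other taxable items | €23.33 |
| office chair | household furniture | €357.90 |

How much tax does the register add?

Scented candle €16.57: other taxable items → 4% + 0% local = 4% → €0.6628
Nightstand €101.52: household furniture → 7% + 1.5% local = 8.5% → €8.6292
Graphic novel €27.38: books → 0% + 2.75% local = 2.75% → €0.75295
Shoe repair €39.64: personal services → 3% + 2.25% local = 5.25% → €2.0811
Dresser €389.70: household furniture → 7% + 1.5% local = 8.5% → €33.1245
Board game €18.01: children's toys → 4.25% + 1.75% local = 6% → €1.0806
Coat rack €69.52: household furniture → 7% + 1.5% local = 8.5% → €5.9092
Travel guide €22.14: books → 0% + 2.75% local = 2.75% → €0.60885
Dozen eggs €3.99: unprepared food → 9.25% + 3% local = 12.25% → €0.488775
Canvas tote bag €23.33: other taxable items → 4% + 0% local = 4% → €0.9332
Office chair €357.90: household furniture → 7% + 1.5% local = 8.5% → €30.4215
Unrounded tax sum = €84.692675 → €84.69

€84.69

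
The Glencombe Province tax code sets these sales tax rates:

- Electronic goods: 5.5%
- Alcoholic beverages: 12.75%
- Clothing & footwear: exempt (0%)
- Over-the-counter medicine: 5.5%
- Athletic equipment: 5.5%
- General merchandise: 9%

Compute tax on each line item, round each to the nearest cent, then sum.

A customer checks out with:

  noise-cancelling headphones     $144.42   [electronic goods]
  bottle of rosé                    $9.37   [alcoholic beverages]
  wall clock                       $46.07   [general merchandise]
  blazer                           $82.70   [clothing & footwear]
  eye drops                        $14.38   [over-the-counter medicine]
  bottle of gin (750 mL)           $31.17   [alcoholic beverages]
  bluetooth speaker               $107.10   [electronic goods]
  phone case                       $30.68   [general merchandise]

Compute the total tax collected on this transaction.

$26.69

Noise-cancelling headphones $144.42: electronic goods → 5.5% → $7.94
Bottle of rosé $9.37: alcoholic beverages → 12.75% → $1.19
Wall clock $46.07: general merchandise → 9% → $4.15
Blazer $82.70: clothing & footwear → 0% → $0.00
Eye drops $14.38: over-the-counter medicine → 5.5% → $0.79
Bottle of gin (750 mL) $31.17: alcoholic beverages → 12.75% → $3.97
Bluetooth speaker $107.10: electronic goods → 5.5% → $5.89
Phone case $30.68: general merchandise → 9% → $2.76
Total tax = $7.94 + $1.19 + $4.15 + $0.79 + $3.97 + $5.89 + $2.76 = $26.69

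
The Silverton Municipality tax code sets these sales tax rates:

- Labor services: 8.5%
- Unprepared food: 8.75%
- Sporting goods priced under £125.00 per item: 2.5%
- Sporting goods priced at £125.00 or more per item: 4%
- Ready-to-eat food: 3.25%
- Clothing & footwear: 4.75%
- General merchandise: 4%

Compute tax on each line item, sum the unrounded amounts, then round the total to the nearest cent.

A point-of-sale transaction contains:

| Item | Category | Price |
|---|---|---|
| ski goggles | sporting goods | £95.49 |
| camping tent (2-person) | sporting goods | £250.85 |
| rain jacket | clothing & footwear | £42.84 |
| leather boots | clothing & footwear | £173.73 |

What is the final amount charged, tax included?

£585.62

Ski goggles £95.49: sporting goods, under £125.00 → 2.5% → £2.38725
Camping tent (2-person) £250.85: sporting goods, £125.00 or more → 4% → £10.034
Rain jacket £42.84: clothing & footwear → 4.75% → £2.0349
Leather boots £173.73: clothing & footwear → 4.75% → £8.252175
Subtotal = £562.91; unrounded tax = £22.708325 → £22.71; total due = £585.62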